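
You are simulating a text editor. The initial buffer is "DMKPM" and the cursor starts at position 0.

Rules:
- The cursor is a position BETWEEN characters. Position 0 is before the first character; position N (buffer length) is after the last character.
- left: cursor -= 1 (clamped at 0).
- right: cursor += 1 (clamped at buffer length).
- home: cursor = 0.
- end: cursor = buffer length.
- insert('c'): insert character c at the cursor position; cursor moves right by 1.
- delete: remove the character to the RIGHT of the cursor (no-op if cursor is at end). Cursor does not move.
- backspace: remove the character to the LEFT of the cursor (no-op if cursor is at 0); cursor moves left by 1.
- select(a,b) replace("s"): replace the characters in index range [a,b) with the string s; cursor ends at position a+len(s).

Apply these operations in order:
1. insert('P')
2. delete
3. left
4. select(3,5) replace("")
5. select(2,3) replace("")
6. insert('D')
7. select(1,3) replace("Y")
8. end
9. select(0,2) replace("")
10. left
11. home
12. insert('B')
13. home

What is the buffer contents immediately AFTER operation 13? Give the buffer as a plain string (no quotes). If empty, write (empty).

After op 1 (insert('P')): buf='PDMKPM' cursor=1
After op 2 (delete): buf='PMKPM' cursor=1
After op 3 (left): buf='PMKPM' cursor=0
After op 4 (select(3,5) replace("")): buf='PMK' cursor=3
After op 5 (select(2,3) replace("")): buf='PM' cursor=2
After op 6 (insert('D')): buf='PMD' cursor=3
After op 7 (select(1,3) replace("Y")): buf='PY' cursor=2
After op 8 (end): buf='PY' cursor=2
After op 9 (select(0,2) replace("")): buf='(empty)' cursor=0
After op 10 (left): buf='(empty)' cursor=0
After op 11 (home): buf='(empty)' cursor=0
After op 12 (insert('B')): buf='B' cursor=1
After op 13 (home): buf='B' cursor=0

Answer: B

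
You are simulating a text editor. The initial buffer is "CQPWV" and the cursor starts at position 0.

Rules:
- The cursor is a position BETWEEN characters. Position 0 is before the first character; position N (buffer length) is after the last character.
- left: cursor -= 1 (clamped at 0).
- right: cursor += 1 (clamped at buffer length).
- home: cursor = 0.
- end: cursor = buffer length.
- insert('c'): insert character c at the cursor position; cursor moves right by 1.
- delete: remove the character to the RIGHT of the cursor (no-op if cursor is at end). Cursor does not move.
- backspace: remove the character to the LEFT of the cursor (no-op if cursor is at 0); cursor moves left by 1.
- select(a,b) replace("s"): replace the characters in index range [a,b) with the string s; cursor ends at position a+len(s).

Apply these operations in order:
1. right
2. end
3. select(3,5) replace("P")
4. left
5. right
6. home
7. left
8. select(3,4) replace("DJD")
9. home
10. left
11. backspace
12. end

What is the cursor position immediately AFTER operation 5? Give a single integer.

After op 1 (right): buf='CQPWV' cursor=1
After op 2 (end): buf='CQPWV' cursor=5
After op 3 (select(3,5) replace("P")): buf='CQPP' cursor=4
After op 4 (left): buf='CQPP' cursor=3
After op 5 (right): buf='CQPP' cursor=4

Answer: 4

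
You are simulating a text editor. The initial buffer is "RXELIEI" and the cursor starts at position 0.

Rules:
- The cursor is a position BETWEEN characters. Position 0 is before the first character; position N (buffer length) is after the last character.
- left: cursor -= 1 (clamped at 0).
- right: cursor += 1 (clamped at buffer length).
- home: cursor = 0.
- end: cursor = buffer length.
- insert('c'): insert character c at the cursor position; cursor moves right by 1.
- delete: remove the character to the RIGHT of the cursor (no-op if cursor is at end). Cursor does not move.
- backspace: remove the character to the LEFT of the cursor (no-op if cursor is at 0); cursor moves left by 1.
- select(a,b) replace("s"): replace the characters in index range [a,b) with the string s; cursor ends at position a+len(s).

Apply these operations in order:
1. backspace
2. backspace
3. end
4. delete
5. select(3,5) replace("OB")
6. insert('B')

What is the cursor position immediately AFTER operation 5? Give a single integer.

After op 1 (backspace): buf='RXELIEI' cursor=0
After op 2 (backspace): buf='RXELIEI' cursor=0
After op 3 (end): buf='RXELIEI' cursor=7
After op 4 (delete): buf='RXELIEI' cursor=7
After op 5 (select(3,5) replace("OB")): buf='RXEOBEI' cursor=5

Answer: 5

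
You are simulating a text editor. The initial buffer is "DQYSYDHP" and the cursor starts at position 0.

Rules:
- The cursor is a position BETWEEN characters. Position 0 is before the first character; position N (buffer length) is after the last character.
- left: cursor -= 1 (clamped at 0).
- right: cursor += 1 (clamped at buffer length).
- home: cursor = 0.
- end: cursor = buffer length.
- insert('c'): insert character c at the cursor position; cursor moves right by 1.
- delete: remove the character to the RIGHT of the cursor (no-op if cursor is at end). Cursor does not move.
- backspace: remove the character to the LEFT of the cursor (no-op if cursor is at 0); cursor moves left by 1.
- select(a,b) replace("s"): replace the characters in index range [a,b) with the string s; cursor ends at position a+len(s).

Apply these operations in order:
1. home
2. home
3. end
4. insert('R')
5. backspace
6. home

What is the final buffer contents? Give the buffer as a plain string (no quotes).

Answer: DQYSYDHP

Derivation:
After op 1 (home): buf='DQYSYDHP' cursor=0
After op 2 (home): buf='DQYSYDHP' cursor=0
After op 3 (end): buf='DQYSYDHP' cursor=8
After op 4 (insert('R')): buf='DQYSYDHPR' cursor=9
After op 5 (backspace): buf='DQYSYDHP' cursor=8
After op 6 (home): buf='DQYSYDHP' cursor=0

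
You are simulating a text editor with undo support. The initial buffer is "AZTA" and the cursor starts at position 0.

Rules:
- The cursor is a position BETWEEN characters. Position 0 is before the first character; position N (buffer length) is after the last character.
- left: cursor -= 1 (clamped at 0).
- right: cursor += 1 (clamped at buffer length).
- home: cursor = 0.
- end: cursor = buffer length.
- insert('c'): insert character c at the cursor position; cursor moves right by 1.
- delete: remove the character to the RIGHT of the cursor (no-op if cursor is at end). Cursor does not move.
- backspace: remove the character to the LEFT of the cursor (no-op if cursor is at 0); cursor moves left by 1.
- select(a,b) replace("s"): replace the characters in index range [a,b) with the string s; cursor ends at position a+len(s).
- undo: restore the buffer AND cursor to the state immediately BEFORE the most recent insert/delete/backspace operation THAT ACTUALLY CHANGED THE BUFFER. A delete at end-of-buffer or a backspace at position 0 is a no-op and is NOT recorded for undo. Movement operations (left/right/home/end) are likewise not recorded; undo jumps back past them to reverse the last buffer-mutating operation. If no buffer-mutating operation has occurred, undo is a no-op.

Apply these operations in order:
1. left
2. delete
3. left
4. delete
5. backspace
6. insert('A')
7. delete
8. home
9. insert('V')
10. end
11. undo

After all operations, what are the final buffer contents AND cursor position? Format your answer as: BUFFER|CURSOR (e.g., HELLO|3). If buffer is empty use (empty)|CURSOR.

Answer: AA|0

Derivation:
After op 1 (left): buf='AZTA' cursor=0
After op 2 (delete): buf='ZTA' cursor=0
After op 3 (left): buf='ZTA' cursor=0
After op 4 (delete): buf='TA' cursor=0
After op 5 (backspace): buf='TA' cursor=0
After op 6 (insert('A')): buf='ATA' cursor=1
After op 7 (delete): buf='AA' cursor=1
After op 8 (home): buf='AA' cursor=0
After op 9 (insert('V')): buf='VAA' cursor=1
After op 10 (end): buf='VAA' cursor=3
After op 11 (undo): buf='AA' cursor=0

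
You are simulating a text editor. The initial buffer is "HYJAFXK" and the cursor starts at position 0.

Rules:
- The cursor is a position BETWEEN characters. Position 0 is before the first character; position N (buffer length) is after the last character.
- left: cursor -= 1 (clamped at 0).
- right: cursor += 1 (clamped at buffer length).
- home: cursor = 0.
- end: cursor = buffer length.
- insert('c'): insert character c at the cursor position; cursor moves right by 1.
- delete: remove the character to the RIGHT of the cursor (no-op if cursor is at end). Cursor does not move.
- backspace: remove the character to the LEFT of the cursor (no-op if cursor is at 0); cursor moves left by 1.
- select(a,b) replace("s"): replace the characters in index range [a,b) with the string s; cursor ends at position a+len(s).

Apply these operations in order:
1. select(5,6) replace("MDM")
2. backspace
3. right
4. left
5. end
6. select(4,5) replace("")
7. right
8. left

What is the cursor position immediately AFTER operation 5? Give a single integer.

Answer: 8

Derivation:
After op 1 (select(5,6) replace("MDM")): buf='HYJAFMDMK' cursor=8
After op 2 (backspace): buf='HYJAFMDK' cursor=7
After op 3 (right): buf='HYJAFMDK' cursor=8
After op 4 (left): buf='HYJAFMDK' cursor=7
After op 5 (end): buf='HYJAFMDK' cursor=8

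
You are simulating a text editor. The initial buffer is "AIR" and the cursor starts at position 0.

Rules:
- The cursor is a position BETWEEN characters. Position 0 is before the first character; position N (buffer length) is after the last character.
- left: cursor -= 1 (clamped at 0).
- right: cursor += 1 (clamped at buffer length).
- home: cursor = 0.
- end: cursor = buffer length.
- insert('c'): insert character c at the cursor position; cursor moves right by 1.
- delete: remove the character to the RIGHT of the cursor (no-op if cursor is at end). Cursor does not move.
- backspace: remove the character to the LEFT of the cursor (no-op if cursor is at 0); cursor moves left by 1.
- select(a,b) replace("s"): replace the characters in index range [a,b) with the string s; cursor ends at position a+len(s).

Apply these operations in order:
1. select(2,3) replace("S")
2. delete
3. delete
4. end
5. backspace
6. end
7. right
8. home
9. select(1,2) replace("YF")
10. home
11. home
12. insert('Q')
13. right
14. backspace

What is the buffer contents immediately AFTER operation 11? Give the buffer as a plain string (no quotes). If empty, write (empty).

After op 1 (select(2,3) replace("S")): buf='AIS' cursor=3
After op 2 (delete): buf='AIS' cursor=3
After op 3 (delete): buf='AIS' cursor=3
After op 4 (end): buf='AIS' cursor=3
After op 5 (backspace): buf='AI' cursor=2
After op 6 (end): buf='AI' cursor=2
After op 7 (right): buf='AI' cursor=2
After op 8 (home): buf='AI' cursor=0
After op 9 (select(1,2) replace("YF")): buf='AYF' cursor=3
After op 10 (home): buf='AYF' cursor=0
After op 11 (home): buf='AYF' cursor=0

Answer: AYF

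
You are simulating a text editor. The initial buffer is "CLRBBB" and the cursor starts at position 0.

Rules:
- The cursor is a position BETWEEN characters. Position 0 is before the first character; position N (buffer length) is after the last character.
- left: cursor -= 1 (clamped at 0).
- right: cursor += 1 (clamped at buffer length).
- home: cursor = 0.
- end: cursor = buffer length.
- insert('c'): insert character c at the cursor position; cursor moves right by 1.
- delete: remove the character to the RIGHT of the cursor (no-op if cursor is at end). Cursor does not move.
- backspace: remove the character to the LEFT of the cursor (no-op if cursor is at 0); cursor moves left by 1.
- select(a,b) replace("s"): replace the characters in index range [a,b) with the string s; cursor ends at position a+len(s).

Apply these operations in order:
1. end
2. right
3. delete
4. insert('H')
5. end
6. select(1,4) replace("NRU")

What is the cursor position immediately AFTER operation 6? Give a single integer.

After op 1 (end): buf='CLRBBB' cursor=6
After op 2 (right): buf='CLRBBB' cursor=6
After op 3 (delete): buf='CLRBBB' cursor=6
After op 4 (insert('H')): buf='CLRBBBH' cursor=7
After op 5 (end): buf='CLRBBBH' cursor=7
After op 6 (select(1,4) replace("NRU")): buf='CNRUBBH' cursor=4

Answer: 4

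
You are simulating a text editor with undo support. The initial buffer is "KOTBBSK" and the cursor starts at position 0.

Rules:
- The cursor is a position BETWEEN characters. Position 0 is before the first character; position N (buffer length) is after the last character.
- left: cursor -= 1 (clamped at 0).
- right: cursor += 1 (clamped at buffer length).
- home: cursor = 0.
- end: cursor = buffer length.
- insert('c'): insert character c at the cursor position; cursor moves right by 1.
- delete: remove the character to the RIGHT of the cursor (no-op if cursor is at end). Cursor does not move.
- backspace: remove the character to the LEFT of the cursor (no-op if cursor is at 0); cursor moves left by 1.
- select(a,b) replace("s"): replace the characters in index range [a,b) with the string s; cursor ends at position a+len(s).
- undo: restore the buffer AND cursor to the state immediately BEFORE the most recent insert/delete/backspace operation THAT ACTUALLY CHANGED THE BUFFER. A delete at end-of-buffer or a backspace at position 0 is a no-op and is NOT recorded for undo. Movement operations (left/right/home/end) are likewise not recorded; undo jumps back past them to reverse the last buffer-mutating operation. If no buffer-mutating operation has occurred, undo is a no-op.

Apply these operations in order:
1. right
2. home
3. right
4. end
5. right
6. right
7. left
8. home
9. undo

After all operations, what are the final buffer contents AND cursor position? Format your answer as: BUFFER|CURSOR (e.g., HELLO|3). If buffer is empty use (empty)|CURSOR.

Answer: KOTBBSK|0

Derivation:
After op 1 (right): buf='KOTBBSK' cursor=1
After op 2 (home): buf='KOTBBSK' cursor=0
After op 3 (right): buf='KOTBBSK' cursor=1
After op 4 (end): buf='KOTBBSK' cursor=7
After op 5 (right): buf='KOTBBSK' cursor=7
After op 6 (right): buf='KOTBBSK' cursor=7
After op 7 (left): buf='KOTBBSK' cursor=6
After op 8 (home): buf='KOTBBSK' cursor=0
After op 9 (undo): buf='KOTBBSK' cursor=0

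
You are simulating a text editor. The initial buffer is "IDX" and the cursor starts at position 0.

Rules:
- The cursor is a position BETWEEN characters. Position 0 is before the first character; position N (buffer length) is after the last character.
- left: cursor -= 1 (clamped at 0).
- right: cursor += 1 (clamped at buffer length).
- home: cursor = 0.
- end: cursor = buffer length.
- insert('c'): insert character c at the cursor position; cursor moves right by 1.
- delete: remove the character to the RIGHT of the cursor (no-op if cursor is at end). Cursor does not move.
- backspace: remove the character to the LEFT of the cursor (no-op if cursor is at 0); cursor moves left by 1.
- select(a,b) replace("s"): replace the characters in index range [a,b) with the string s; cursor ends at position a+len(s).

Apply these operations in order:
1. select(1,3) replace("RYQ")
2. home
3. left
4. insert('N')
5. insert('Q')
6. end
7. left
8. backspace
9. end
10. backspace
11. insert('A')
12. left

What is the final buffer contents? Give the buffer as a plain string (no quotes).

Answer: NQIRA

Derivation:
After op 1 (select(1,3) replace("RYQ")): buf='IRYQ' cursor=4
After op 2 (home): buf='IRYQ' cursor=0
After op 3 (left): buf='IRYQ' cursor=0
After op 4 (insert('N')): buf='NIRYQ' cursor=1
After op 5 (insert('Q')): buf='NQIRYQ' cursor=2
After op 6 (end): buf='NQIRYQ' cursor=6
After op 7 (left): buf='NQIRYQ' cursor=5
After op 8 (backspace): buf='NQIRQ' cursor=4
After op 9 (end): buf='NQIRQ' cursor=5
After op 10 (backspace): buf='NQIR' cursor=4
After op 11 (insert('A')): buf='NQIRA' cursor=5
After op 12 (left): buf='NQIRA' cursor=4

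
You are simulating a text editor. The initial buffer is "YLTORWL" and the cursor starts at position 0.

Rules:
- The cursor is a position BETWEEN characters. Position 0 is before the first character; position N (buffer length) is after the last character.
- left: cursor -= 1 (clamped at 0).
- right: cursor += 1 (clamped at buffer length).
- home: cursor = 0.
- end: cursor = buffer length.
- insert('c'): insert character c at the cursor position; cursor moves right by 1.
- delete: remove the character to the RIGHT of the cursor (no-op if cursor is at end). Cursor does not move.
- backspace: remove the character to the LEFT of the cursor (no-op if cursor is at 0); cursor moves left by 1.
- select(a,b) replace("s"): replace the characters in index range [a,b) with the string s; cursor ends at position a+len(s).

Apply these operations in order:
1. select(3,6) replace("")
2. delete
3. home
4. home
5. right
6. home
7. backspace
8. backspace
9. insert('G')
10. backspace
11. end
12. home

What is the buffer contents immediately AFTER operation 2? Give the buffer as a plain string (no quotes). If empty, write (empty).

After op 1 (select(3,6) replace("")): buf='YLTL' cursor=3
After op 2 (delete): buf='YLT' cursor=3

Answer: YLT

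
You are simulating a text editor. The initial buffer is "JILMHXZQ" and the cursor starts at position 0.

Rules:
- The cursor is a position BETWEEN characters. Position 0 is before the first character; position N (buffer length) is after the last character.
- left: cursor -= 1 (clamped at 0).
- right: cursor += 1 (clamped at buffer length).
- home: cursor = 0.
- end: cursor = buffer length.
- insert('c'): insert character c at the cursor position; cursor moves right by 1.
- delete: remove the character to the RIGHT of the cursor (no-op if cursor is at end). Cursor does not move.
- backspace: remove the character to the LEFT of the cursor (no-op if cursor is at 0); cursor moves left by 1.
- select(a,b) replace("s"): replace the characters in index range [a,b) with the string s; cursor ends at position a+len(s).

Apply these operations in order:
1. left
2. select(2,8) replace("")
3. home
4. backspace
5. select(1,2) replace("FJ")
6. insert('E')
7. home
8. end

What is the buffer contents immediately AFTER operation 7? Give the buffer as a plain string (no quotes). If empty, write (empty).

Answer: JFJE

Derivation:
After op 1 (left): buf='JILMHXZQ' cursor=0
After op 2 (select(2,8) replace("")): buf='JI' cursor=2
After op 3 (home): buf='JI' cursor=0
After op 4 (backspace): buf='JI' cursor=0
After op 5 (select(1,2) replace("FJ")): buf='JFJ' cursor=3
After op 6 (insert('E')): buf='JFJE' cursor=4
After op 7 (home): buf='JFJE' cursor=0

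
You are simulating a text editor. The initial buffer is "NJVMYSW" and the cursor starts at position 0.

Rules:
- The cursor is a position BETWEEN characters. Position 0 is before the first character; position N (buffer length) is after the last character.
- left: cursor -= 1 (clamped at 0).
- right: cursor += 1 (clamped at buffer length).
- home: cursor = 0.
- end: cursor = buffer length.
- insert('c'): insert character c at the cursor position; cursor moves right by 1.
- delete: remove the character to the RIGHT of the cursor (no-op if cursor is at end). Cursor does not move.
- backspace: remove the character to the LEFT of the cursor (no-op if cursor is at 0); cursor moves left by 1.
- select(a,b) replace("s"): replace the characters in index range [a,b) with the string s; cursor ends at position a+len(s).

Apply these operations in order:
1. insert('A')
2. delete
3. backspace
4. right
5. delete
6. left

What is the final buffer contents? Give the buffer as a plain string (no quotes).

After op 1 (insert('A')): buf='ANJVMYSW' cursor=1
After op 2 (delete): buf='AJVMYSW' cursor=1
After op 3 (backspace): buf='JVMYSW' cursor=0
After op 4 (right): buf='JVMYSW' cursor=1
After op 5 (delete): buf='JMYSW' cursor=1
After op 6 (left): buf='JMYSW' cursor=0

Answer: JMYSW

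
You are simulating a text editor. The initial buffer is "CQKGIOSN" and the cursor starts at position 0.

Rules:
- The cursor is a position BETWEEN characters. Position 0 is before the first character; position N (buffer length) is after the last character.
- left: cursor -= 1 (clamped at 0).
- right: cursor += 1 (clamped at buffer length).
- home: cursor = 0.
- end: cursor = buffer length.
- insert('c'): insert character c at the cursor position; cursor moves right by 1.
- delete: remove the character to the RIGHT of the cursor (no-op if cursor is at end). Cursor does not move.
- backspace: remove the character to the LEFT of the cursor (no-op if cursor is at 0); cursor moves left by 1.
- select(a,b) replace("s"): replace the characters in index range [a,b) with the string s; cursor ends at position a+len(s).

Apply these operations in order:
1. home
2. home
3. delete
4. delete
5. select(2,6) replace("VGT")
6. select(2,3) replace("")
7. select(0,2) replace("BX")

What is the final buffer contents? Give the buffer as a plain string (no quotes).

Answer: BXGT

Derivation:
After op 1 (home): buf='CQKGIOSN' cursor=0
After op 2 (home): buf='CQKGIOSN' cursor=0
After op 3 (delete): buf='QKGIOSN' cursor=0
After op 4 (delete): buf='KGIOSN' cursor=0
After op 5 (select(2,6) replace("VGT")): buf='KGVGT' cursor=5
After op 6 (select(2,3) replace("")): buf='KGGT' cursor=2
After op 7 (select(0,2) replace("BX")): buf='BXGT' cursor=2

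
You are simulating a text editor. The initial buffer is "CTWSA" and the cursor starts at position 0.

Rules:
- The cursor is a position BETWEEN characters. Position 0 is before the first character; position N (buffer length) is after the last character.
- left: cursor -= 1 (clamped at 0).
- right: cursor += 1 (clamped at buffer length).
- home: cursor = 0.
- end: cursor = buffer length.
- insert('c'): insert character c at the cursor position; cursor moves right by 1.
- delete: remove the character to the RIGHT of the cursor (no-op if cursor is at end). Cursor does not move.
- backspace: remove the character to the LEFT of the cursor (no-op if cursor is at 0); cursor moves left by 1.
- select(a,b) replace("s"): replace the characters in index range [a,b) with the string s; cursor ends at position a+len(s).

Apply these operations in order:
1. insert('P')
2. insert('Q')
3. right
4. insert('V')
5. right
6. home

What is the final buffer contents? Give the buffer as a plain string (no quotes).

After op 1 (insert('P')): buf='PCTWSA' cursor=1
After op 2 (insert('Q')): buf='PQCTWSA' cursor=2
After op 3 (right): buf='PQCTWSA' cursor=3
After op 4 (insert('V')): buf='PQCVTWSA' cursor=4
After op 5 (right): buf='PQCVTWSA' cursor=5
After op 6 (home): buf='PQCVTWSA' cursor=0

Answer: PQCVTWSA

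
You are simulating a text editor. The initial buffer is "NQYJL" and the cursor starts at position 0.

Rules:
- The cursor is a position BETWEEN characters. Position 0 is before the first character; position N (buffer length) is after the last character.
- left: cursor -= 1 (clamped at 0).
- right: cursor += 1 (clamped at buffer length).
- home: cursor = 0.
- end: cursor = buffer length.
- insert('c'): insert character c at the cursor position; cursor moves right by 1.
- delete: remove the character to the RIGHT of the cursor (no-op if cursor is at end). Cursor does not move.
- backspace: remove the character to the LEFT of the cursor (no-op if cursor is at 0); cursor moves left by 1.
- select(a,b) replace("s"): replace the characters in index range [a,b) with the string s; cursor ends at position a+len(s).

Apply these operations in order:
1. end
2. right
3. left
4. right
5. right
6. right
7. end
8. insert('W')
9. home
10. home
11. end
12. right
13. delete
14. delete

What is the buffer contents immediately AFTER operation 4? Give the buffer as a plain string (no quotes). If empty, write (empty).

Answer: NQYJL

Derivation:
After op 1 (end): buf='NQYJL' cursor=5
After op 2 (right): buf='NQYJL' cursor=5
After op 3 (left): buf='NQYJL' cursor=4
After op 4 (right): buf='NQYJL' cursor=5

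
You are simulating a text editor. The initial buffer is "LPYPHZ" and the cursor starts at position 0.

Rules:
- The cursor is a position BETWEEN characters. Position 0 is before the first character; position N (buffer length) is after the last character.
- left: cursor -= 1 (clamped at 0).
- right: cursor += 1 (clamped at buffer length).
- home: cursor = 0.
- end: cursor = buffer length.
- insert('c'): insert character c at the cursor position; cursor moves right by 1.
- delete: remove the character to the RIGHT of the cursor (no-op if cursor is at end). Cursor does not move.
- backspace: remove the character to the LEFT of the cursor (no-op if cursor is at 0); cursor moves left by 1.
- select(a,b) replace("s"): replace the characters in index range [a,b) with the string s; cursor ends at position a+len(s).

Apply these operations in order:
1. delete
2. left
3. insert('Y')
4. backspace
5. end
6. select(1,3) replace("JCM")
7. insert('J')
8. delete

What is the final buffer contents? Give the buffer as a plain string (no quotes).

After op 1 (delete): buf='PYPHZ' cursor=0
After op 2 (left): buf='PYPHZ' cursor=0
After op 3 (insert('Y')): buf='YPYPHZ' cursor=1
After op 4 (backspace): buf='PYPHZ' cursor=0
After op 5 (end): buf='PYPHZ' cursor=5
After op 6 (select(1,3) replace("JCM")): buf='PJCMHZ' cursor=4
After op 7 (insert('J')): buf='PJCMJHZ' cursor=5
After op 8 (delete): buf='PJCMJZ' cursor=5

Answer: PJCMJZ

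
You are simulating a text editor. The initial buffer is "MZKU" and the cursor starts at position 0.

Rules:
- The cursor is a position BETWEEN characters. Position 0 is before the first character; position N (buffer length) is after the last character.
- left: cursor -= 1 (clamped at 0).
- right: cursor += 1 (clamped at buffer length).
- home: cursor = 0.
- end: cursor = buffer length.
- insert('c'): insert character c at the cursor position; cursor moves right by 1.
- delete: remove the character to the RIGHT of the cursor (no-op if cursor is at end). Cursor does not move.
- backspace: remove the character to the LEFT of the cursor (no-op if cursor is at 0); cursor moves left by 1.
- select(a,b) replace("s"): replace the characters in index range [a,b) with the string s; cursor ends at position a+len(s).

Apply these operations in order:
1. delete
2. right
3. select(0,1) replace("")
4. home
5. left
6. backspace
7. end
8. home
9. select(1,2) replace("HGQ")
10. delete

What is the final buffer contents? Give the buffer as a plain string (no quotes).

Answer: KHGQ

Derivation:
After op 1 (delete): buf='ZKU' cursor=0
After op 2 (right): buf='ZKU' cursor=1
After op 3 (select(0,1) replace("")): buf='KU' cursor=0
After op 4 (home): buf='KU' cursor=0
After op 5 (left): buf='KU' cursor=0
After op 6 (backspace): buf='KU' cursor=0
After op 7 (end): buf='KU' cursor=2
After op 8 (home): buf='KU' cursor=0
After op 9 (select(1,2) replace("HGQ")): buf='KHGQ' cursor=4
After op 10 (delete): buf='KHGQ' cursor=4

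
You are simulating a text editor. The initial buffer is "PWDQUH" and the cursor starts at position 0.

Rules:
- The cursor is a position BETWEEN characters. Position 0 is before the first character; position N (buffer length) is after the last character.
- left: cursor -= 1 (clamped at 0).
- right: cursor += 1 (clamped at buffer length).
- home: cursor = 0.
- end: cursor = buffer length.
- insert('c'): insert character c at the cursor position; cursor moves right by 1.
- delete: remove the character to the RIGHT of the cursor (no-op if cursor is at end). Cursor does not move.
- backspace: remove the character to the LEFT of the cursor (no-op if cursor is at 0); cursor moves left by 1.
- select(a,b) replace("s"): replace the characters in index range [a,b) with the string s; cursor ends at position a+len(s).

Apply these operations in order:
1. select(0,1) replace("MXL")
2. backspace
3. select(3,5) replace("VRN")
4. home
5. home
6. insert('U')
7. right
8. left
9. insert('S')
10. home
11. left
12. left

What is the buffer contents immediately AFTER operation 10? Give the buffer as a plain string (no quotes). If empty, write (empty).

Answer: USMXWVRNUH

Derivation:
After op 1 (select(0,1) replace("MXL")): buf='MXLWDQUH' cursor=3
After op 2 (backspace): buf='MXWDQUH' cursor=2
After op 3 (select(3,5) replace("VRN")): buf='MXWVRNUH' cursor=6
After op 4 (home): buf='MXWVRNUH' cursor=0
After op 5 (home): buf='MXWVRNUH' cursor=0
After op 6 (insert('U')): buf='UMXWVRNUH' cursor=1
After op 7 (right): buf='UMXWVRNUH' cursor=2
After op 8 (left): buf='UMXWVRNUH' cursor=1
After op 9 (insert('S')): buf='USMXWVRNUH' cursor=2
After op 10 (home): buf='USMXWVRNUH' cursor=0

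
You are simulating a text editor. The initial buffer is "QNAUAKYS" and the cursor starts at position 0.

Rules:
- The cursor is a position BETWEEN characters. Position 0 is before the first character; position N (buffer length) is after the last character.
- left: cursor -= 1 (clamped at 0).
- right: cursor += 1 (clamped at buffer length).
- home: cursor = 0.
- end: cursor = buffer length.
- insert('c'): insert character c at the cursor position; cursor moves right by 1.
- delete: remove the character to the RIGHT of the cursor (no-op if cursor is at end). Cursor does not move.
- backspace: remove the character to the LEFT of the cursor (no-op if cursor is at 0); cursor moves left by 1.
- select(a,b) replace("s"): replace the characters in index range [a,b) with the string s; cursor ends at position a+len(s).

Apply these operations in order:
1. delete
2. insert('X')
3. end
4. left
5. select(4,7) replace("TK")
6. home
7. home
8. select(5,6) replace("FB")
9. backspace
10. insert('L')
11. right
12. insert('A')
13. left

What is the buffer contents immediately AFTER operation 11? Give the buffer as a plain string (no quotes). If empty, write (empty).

After op 1 (delete): buf='NAUAKYS' cursor=0
After op 2 (insert('X')): buf='XNAUAKYS' cursor=1
After op 3 (end): buf='XNAUAKYS' cursor=8
After op 4 (left): buf='XNAUAKYS' cursor=7
After op 5 (select(4,7) replace("TK")): buf='XNAUTKS' cursor=6
After op 6 (home): buf='XNAUTKS' cursor=0
After op 7 (home): buf='XNAUTKS' cursor=0
After op 8 (select(5,6) replace("FB")): buf='XNAUTFBS' cursor=7
After op 9 (backspace): buf='XNAUTFS' cursor=6
After op 10 (insert('L')): buf='XNAUTFLS' cursor=7
After op 11 (right): buf='XNAUTFLS' cursor=8

Answer: XNAUTFLS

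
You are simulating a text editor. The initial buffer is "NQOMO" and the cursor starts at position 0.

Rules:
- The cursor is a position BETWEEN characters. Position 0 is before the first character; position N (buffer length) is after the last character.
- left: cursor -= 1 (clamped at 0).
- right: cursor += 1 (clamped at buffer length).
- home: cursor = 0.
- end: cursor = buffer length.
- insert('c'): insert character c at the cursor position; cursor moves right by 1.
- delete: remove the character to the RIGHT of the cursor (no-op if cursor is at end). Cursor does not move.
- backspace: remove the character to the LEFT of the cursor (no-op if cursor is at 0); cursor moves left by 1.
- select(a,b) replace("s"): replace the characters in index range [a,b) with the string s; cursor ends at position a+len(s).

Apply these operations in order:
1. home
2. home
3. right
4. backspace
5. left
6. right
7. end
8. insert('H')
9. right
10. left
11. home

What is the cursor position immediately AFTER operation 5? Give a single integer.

Answer: 0

Derivation:
After op 1 (home): buf='NQOMO' cursor=0
After op 2 (home): buf='NQOMO' cursor=0
After op 3 (right): buf='NQOMO' cursor=1
After op 4 (backspace): buf='QOMO' cursor=0
After op 5 (left): buf='QOMO' cursor=0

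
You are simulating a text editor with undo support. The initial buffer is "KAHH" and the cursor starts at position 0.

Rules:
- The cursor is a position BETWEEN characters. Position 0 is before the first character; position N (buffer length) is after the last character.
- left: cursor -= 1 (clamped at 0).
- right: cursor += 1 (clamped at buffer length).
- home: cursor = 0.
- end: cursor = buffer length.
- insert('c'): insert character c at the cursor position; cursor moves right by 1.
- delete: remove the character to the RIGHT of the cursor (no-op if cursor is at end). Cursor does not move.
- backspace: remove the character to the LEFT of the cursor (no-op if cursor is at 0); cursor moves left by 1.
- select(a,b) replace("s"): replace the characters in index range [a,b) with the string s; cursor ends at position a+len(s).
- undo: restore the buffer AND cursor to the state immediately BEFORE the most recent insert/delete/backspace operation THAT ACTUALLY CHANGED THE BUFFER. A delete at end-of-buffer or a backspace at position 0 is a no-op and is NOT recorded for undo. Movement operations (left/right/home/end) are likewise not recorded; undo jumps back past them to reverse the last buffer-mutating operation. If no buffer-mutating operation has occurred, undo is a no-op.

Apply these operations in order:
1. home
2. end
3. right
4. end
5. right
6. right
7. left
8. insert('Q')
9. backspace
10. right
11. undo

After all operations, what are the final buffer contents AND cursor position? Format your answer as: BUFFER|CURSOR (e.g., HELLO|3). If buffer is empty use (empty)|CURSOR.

After op 1 (home): buf='KAHH' cursor=0
After op 2 (end): buf='KAHH' cursor=4
After op 3 (right): buf='KAHH' cursor=4
After op 4 (end): buf='KAHH' cursor=4
After op 5 (right): buf='KAHH' cursor=4
After op 6 (right): buf='KAHH' cursor=4
After op 7 (left): buf='KAHH' cursor=3
After op 8 (insert('Q')): buf='KAHQH' cursor=4
After op 9 (backspace): buf='KAHH' cursor=3
After op 10 (right): buf='KAHH' cursor=4
After op 11 (undo): buf='KAHQH' cursor=4

Answer: KAHQH|4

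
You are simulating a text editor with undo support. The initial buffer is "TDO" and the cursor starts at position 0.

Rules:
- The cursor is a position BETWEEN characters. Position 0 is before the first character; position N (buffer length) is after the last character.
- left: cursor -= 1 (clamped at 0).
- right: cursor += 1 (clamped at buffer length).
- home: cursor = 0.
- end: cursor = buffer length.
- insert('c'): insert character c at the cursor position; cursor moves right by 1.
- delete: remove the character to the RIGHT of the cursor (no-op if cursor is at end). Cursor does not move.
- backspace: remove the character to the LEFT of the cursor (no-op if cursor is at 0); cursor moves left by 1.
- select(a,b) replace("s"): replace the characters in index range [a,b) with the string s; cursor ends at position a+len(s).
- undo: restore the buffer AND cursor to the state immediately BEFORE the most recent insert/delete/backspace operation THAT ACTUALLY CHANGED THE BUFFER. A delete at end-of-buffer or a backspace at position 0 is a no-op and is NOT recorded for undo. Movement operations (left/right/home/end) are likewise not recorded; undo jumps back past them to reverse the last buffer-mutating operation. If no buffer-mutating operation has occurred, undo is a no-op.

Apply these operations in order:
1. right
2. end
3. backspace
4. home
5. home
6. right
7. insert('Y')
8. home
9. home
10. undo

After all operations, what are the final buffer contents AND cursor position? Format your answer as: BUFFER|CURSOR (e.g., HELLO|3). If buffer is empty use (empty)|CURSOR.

After op 1 (right): buf='TDO' cursor=1
After op 2 (end): buf='TDO' cursor=3
After op 3 (backspace): buf='TD' cursor=2
After op 4 (home): buf='TD' cursor=0
After op 5 (home): buf='TD' cursor=0
After op 6 (right): buf='TD' cursor=1
After op 7 (insert('Y')): buf='TYD' cursor=2
After op 8 (home): buf='TYD' cursor=0
After op 9 (home): buf='TYD' cursor=0
After op 10 (undo): buf='TD' cursor=1

Answer: TD|1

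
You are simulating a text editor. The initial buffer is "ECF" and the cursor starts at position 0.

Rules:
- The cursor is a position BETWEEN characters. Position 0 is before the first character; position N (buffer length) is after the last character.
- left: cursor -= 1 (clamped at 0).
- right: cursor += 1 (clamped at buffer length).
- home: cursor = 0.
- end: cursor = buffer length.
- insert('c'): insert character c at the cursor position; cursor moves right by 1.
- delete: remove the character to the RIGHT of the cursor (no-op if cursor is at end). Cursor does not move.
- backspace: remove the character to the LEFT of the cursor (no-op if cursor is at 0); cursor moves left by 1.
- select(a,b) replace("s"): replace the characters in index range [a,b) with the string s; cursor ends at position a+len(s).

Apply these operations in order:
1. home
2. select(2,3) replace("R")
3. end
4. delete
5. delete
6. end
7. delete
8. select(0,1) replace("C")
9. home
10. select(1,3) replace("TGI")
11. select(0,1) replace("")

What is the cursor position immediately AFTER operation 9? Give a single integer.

Answer: 0

Derivation:
After op 1 (home): buf='ECF' cursor=0
After op 2 (select(2,3) replace("R")): buf='ECR' cursor=3
After op 3 (end): buf='ECR' cursor=3
After op 4 (delete): buf='ECR' cursor=3
After op 5 (delete): buf='ECR' cursor=3
After op 6 (end): buf='ECR' cursor=3
After op 7 (delete): buf='ECR' cursor=3
After op 8 (select(0,1) replace("C")): buf='CCR' cursor=1
After op 9 (home): buf='CCR' cursor=0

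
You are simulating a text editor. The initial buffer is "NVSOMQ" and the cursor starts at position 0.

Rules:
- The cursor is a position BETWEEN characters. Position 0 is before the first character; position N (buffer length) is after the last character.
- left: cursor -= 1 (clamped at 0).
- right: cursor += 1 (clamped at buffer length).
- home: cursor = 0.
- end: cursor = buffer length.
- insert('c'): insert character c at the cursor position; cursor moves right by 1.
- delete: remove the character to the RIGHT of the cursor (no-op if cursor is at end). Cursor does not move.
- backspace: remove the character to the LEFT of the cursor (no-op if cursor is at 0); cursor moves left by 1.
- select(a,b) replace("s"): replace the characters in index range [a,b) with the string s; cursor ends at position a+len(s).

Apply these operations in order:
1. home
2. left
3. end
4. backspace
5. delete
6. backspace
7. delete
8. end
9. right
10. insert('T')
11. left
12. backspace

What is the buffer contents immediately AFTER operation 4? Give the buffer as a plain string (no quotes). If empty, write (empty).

After op 1 (home): buf='NVSOMQ' cursor=0
After op 2 (left): buf='NVSOMQ' cursor=0
After op 3 (end): buf='NVSOMQ' cursor=6
After op 4 (backspace): buf='NVSOM' cursor=5

Answer: NVSOM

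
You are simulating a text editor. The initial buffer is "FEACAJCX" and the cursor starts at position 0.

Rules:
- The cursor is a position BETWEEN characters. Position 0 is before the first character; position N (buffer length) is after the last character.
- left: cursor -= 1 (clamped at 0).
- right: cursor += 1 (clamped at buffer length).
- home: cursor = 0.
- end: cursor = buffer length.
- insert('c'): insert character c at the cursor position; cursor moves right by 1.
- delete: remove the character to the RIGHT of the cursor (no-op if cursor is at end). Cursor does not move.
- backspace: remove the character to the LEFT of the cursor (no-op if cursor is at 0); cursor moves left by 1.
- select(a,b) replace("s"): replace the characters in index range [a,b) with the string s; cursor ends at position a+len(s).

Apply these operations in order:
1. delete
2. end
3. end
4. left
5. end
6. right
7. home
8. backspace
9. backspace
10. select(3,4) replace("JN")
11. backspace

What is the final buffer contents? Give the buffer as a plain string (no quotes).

After op 1 (delete): buf='EACAJCX' cursor=0
After op 2 (end): buf='EACAJCX' cursor=7
After op 3 (end): buf='EACAJCX' cursor=7
After op 4 (left): buf='EACAJCX' cursor=6
After op 5 (end): buf='EACAJCX' cursor=7
After op 6 (right): buf='EACAJCX' cursor=7
After op 7 (home): buf='EACAJCX' cursor=0
After op 8 (backspace): buf='EACAJCX' cursor=0
After op 9 (backspace): buf='EACAJCX' cursor=0
After op 10 (select(3,4) replace("JN")): buf='EACJNJCX' cursor=5
After op 11 (backspace): buf='EACJJCX' cursor=4

Answer: EACJJCX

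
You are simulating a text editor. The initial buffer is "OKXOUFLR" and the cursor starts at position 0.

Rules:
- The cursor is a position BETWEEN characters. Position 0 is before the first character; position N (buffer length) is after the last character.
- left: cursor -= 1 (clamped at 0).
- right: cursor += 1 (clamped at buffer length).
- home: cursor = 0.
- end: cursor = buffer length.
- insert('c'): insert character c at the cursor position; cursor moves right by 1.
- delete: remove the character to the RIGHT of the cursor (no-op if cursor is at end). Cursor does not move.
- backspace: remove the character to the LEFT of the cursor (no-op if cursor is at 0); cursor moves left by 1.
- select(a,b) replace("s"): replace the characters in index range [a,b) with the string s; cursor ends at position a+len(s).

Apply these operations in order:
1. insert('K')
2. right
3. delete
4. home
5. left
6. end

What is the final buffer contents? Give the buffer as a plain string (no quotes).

After op 1 (insert('K')): buf='KOKXOUFLR' cursor=1
After op 2 (right): buf='KOKXOUFLR' cursor=2
After op 3 (delete): buf='KOXOUFLR' cursor=2
After op 4 (home): buf='KOXOUFLR' cursor=0
After op 5 (left): buf='KOXOUFLR' cursor=0
After op 6 (end): buf='KOXOUFLR' cursor=8

Answer: KOXOUFLR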